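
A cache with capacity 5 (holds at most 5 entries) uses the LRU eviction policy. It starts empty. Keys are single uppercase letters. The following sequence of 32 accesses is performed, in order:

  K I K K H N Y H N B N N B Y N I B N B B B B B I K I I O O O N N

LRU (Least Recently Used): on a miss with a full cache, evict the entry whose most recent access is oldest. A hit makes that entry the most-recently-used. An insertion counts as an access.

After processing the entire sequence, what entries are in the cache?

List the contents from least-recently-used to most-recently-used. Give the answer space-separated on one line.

LRU simulation (capacity=5):
  1. access K: MISS. Cache (LRU->MRU): [K]
  2. access I: MISS. Cache (LRU->MRU): [K I]
  3. access K: HIT. Cache (LRU->MRU): [I K]
  4. access K: HIT. Cache (LRU->MRU): [I K]
  5. access H: MISS. Cache (LRU->MRU): [I K H]
  6. access N: MISS. Cache (LRU->MRU): [I K H N]
  7. access Y: MISS. Cache (LRU->MRU): [I K H N Y]
  8. access H: HIT. Cache (LRU->MRU): [I K N Y H]
  9. access N: HIT. Cache (LRU->MRU): [I K Y H N]
  10. access B: MISS, evict I. Cache (LRU->MRU): [K Y H N B]
  11. access N: HIT. Cache (LRU->MRU): [K Y H B N]
  12. access N: HIT. Cache (LRU->MRU): [K Y H B N]
  13. access B: HIT. Cache (LRU->MRU): [K Y H N B]
  14. access Y: HIT. Cache (LRU->MRU): [K H N B Y]
  15. access N: HIT. Cache (LRU->MRU): [K H B Y N]
  16. access I: MISS, evict K. Cache (LRU->MRU): [H B Y N I]
  17. access B: HIT. Cache (LRU->MRU): [H Y N I B]
  18. access N: HIT. Cache (LRU->MRU): [H Y I B N]
  19. access B: HIT. Cache (LRU->MRU): [H Y I N B]
  20. access B: HIT. Cache (LRU->MRU): [H Y I N B]
  21. access B: HIT. Cache (LRU->MRU): [H Y I N B]
  22. access B: HIT. Cache (LRU->MRU): [H Y I N B]
  23. access B: HIT. Cache (LRU->MRU): [H Y I N B]
  24. access I: HIT. Cache (LRU->MRU): [H Y N B I]
  25. access K: MISS, evict H. Cache (LRU->MRU): [Y N B I K]
  26. access I: HIT. Cache (LRU->MRU): [Y N B K I]
  27. access I: HIT. Cache (LRU->MRU): [Y N B K I]
  28. access O: MISS, evict Y. Cache (LRU->MRU): [N B K I O]
  29. access O: HIT. Cache (LRU->MRU): [N B K I O]
  30. access O: HIT. Cache (LRU->MRU): [N B K I O]
  31. access N: HIT. Cache (LRU->MRU): [B K I O N]
  32. access N: HIT. Cache (LRU->MRU): [B K I O N]
Total: 23 hits, 9 misses, 4 evictions

Answer: B K I O N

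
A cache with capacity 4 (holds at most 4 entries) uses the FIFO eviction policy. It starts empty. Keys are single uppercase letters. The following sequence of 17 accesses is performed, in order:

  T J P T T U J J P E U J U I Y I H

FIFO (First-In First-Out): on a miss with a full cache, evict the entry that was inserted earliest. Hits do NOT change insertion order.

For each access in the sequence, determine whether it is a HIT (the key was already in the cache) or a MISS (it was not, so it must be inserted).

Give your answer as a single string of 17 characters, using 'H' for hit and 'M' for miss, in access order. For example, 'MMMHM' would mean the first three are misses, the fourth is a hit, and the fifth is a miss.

FIFO simulation (capacity=4):
  1. access T: MISS. Cache (old->new): [T]
  2. access J: MISS. Cache (old->new): [T J]
  3. access P: MISS. Cache (old->new): [T J P]
  4. access T: HIT. Cache (old->new): [T J P]
  5. access T: HIT. Cache (old->new): [T J P]
  6. access U: MISS. Cache (old->new): [T J P U]
  7. access J: HIT. Cache (old->new): [T J P U]
  8. access J: HIT. Cache (old->new): [T J P U]
  9. access P: HIT. Cache (old->new): [T J P U]
  10. access E: MISS, evict T. Cache (old->new): [J P U E]
  11. access U: HIT. Cache (old->new): [J P U E]
  12. access J: HIT. Cache (old->new): [J P U E]
  13. access U: HIT. Cache (old->new): [J P U E]
  14. access I: MISS, evict J. Cache (old->new): [P U E I]
  15. access Y: MISS, evict P. Cache (old->new): [U E I Y]
  16. access I: HIT. Cache (old->new): [U E I Y]
  17. access H: MISS, evict U. Cache (old->new): [E I Y H]
Total: 9 hits, 8 misses, 4 evictions

Answer: MMMHHMHHHMHHHMMHM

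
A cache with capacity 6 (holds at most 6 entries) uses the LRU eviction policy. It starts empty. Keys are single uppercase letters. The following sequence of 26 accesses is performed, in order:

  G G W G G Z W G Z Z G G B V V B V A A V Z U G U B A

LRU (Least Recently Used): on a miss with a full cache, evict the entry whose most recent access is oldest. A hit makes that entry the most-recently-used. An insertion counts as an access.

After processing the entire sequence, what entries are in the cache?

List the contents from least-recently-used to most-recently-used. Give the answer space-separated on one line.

LRU simulation (capacity=6):
  1. access G: MISS. Cache (LRU->MRU): [G]
  2. access G: HIT. Cache (LRU->MRU): [G]
  3. access W: MISS. Cache (LRU->MRU): [G W]
  4. access G: HIT. Cache (LRU->MRU): [W G]
  5. access G: HIT. Cache (LRU->MRU): [W G]
  6. access Z: MISS. Cache (LRU->MRU): [W G Z]
  7. access W: HIT. Cache (LRU->MRU): [G Z W]
  8. access G: HIT. Cache (LRU->MRU): [Z W G]
  9. access Z: HIT. Cache (LRU->MRU): [W G Z]
  10. access Z: HIT. Cache (LRU->MRU): [W G Z]
  11. access G: HIT. Cache (LRU->MRU): [W Z G]
  12. access G: HIT. Cache (LRU->MRU): [W Z G]
  13. access B: MISS. Cache (LRU->MRU): [W Z G B]
  14. access V: MISS. Cache (LRU->MRU): [W Z G B V]
  15. access V: HIT. Cache (LRU->MRU): [W Z G B V]
  16. access B: HIT. Cache (LRU->MRU): [W Z G V B]
  17. access V: HIT. Cache (LRU->MRU): [W Z G B V]
  18. access A: MISS. Cache (LRU->MRU): [W Z G B V A]
  19. access A: HIT. Cache (LRU->MRU): [W Z G B V A]
  20. access V: HIT. Cache (LRU->MRU): [W Z G B A V]
  21. access Z: HIT. Cache (LRU->MRU): [W G B A V Z]
  22. access U: MISS, evict W. Cache (LRU->MRU): [G B A V Z U]
  23. access G: HIT. Cache (LRU->MRU): [B A V Z U G]
  24. access U: HIT. Cache (LRU->MRU): [B A V Z G U]
  25. access B: HIT. Cache (LRU->MRU): [A V Z G U B]
  26. access A: HIT. Cache (LRU->MRU): [V Z G U B A]
Total: 19 hits, 7 misses, 1 evictions

Answer: V Z G U B A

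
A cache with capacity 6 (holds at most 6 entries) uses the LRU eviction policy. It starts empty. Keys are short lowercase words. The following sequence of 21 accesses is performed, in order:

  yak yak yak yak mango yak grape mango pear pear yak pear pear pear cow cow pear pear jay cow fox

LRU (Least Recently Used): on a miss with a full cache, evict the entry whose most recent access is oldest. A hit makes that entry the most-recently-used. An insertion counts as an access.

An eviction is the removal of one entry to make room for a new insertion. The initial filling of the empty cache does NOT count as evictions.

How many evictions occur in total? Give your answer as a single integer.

Answer: 1

Derivation:
LRU simulation (capacity=6):
  1. access yak: MISS. Cache (LRU->MRU): [yak]
  2. access yak: HIT. Cache (LRU->MRU): [yak]
  3. access yak: HIT. Cache (LRU->MRU): [yak]
  4. access yak: HIT. Cache (LRU->MRU): [yak]
  5. access mango: MISS. Cache (LRU->MRU): [yak mango]
  6. access yak: HIT. Cache (LRU->MRU): [mango yak]
  7. access grape: MISS. Cache (LRU->MRU): [mango yak grape]
  8. access mango: HIT. Cache (LRU->MRU): [yak grape mango]
  9. access pear: MISS. Cache (LRU->MRU): [yak grape mango pear]
  10. access pear: HIT. Cache (LRU->MRU): [yak grape mango pear]
  11. access yak: HIT. Cache (LRU->MRU): [grape mango pear yak]
  12. access pear: HIT. Cache (LRU->MRU): [grape mango yak pear]
  13. access pear: HIT. Cache (LRU->MRU): [grape mango yak pear]
  14. access pear: HIT. Cache (LRU->MRU): [grape mango yak pear]
  15. access cow: MISS. Cache (LRU->MRU): [grape mango yak pear cow]
  16. access cow: HIT. Cache (LRU->MRU): [grape mango yak pear cow]
  17. access pear: HIT. Cache (LRU->MRU): [grape mango yak cow pear]
  18. access pear: HIT. Cache (LRU->MRU): [grape mango yak cow pear]
  19. access jay: MISS. Cache (LRU->MRU): [grape mango yak cow pear jay]
  20. access cow: HIT. Cache (LRU->MRU): [grape mango yak pear jay cow]
  21. access fox: MISS, evict grape. Cache (LRU->MRU): [mango yak pear jay cow fox]
Total: 14 hits, 7 misses, 1 evictions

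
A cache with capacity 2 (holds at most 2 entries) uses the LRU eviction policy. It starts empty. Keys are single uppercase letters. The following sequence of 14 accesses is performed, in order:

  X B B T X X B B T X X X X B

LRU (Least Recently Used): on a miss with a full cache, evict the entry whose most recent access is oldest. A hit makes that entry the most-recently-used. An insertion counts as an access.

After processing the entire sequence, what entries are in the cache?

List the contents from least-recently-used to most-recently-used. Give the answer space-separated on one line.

Answer: X B

Derivation:
LRU simulation (capacity=2):
  1. access X: MISS. Cache (LRU->MRU): [X]
  2. access B: MISS. Cache (LRU->MRU): [X B]
  3. access B: HIT. Cache (LRU->MRU): [X B]
  4. access T: MISS, evict X. Cache (LRU->MRU): [B T]
  5. access X: MISS, evict B. Cache (LRU->MRU): [T X]
  6. access X: HIT. Cache (LRU->MRU): [T X]
  7. access B: MISS, evict T. Cache (LRU->MRU): [X B]
  8. access B: HIT. Cache (LRU->MRU): [X B]
  9. access T: MISS, evict X. Cache (LRU->MRU): [B T]
  10. access X: MISS, evict B. Cache (LRU->MRU): [T X]
  11. access X: HIT. Cache (LRU->MRU): [T X]
  12. access X: HIT. Cache (LRU->MRU): [T X]
  13. access X: HIT. Cache (LRU->MRU): [T X]
  14. access B: MISS, evict T. Cache (LRU->MRU): [X B]
Total: 6 hits, 8 misses, 6 evictions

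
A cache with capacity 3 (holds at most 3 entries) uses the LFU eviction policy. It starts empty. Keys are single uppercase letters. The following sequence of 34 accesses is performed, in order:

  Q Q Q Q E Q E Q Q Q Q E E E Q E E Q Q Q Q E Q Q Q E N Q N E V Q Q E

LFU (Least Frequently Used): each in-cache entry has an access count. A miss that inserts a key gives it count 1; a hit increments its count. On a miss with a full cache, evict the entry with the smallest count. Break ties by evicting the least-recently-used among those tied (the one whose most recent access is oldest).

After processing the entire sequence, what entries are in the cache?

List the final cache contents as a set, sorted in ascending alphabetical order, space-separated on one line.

LFU simulation (capacity=3):
  1. access Q: MISS. Cache: [Q(c=1)]
  2. access Q: HIT, count now 2. Cache: [Q(c=2)]
  3. access Q: HIT, count now 3. Cache: [Q(c=3)]
  4. access Q: HIT, count now 4. Cache: [Q(c=4)]
  5. access E: MISS. Cache: [E(c=1) Q(c=4)]
  6. access Q: HIT, count now 5. Cache: [E(c=1) Q(c=5)]
  7. access E: HIT, count now 2. Cache: [E(c=2) Q(c=5)]
  8. access Q: HIT, count now 6. Cache: [E(c=2) Q(c=6)]
  9. access Q: HIT, count now 7. Cache: [E(c=2) Q(c=7)]
  10. access Q: HIT, count now 8. Cache: [E(c=2) Q(c=8)]
  11. access Q: HIT, count now 9. Cache: [E(c=2) Q(c=9)]
  12. access E: HIT, count now 3. Cache: [E(c=3) Q(c=9)]
  13. access E: HIT, count now 4. Cache: [E(c=4) Q(c=9)]
  14. access E: HIT, count now 5. Cache: [E(c=5) Q(c=9)]
  15. access Q: HIT, count now 10. Cache: [E(c=5) Q(c=10)]
  16. access E: HIT, count now 6. Cache: [E(c=6) Q(c=10)]
  17. access E: HIT, count now 7. Cache: [E(c=7) Q(c=10)]
  18. access Q: HIT, count now 11. Cache: [E(c=7) Q(c=11)]
  19. access Q: HIT, count now 12. Cache: [E(c=7) Q(c=12)]
  20. access Q: HIT, count now 13. Cache: [E(c=7) Q(c=13)]
  21. access Q: HIT, count now 14. Cache: [E(c=7) Q(c=14)]
  22. access E: HIT, count now 8. Cache: [E(c=8) Q(c=14)]
  23. access Q: HIT, count now 15. Cache: [E(c=8) Q(c=15)]
  24. access Q: HIT, count now 16. Cache: [E(c=8) Q(c=16)]
  25. access Q: HIT, count now 17. Cache: [E(c=8) Q(c=17)]
  26. access E: HIT, count now 9. Cache: [E(c=9) Q(c=17)]
  27. access N: MISS. Cache: [N(c=1) E(c=9) Q(c=17)]
  28. access Q: HIT, count now 18. Cache: [N(c=1) E(c=9) Q(c=18)]
  29. access N: HIT, count now 2. Cache: [N(c=2) E(c=9) Q(c=18)]
  30. access E: HIT, count now 10. Cache: [N(c=2) E(c=10) Q(c=18)]
  31. access V: MISS, evict N(c=2). Cache: [V(c=1) E(c=10) Q(c=18)]
  32. access Q: HIT, count now 19. Cache: [V(c=1) E(c=10) Q(c=19)]
  33. access Q: HIT, count now 20. Cache: [V(c=1) E(c=10) Q(c=20)]
  34. access E: HIT, count now 11. Cache: [V(c=1) E(c=11) Q(c=20)]
Total: 30 hits, 4 misses, 1 evictions

Answer: E Q V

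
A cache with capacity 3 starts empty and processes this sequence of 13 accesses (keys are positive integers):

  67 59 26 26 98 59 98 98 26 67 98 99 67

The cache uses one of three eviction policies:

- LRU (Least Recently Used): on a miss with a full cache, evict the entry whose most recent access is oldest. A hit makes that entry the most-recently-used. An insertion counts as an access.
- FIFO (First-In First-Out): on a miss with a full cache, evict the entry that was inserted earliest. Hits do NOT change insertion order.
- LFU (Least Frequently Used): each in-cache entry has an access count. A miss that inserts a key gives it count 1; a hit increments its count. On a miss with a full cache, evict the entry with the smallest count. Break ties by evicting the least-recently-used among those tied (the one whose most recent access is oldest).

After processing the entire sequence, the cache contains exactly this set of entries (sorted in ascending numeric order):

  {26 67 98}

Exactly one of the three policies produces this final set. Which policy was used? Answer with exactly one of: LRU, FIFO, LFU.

Simulating under each policy and comparing final sets:
  LRU: final set = {67 98 99} -> differs
  FIFO: final set = {67 98 99} -> differs
  LFU: final set = {26 67 98} -> MATCHES target
Only LFU produces the target set.

Answer: LFU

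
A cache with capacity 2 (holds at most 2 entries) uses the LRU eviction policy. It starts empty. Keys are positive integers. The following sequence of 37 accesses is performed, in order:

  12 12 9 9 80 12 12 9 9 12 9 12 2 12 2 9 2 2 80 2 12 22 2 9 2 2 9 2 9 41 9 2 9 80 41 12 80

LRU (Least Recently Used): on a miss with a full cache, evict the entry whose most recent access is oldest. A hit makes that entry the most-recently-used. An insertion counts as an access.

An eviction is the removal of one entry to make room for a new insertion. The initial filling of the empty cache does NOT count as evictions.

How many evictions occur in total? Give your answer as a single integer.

Answer: 16

Derivation:
LRU simulation (capacity=2):
  1. access 12: MISS. Cache (LRU->MRU): [12]
  2. access 12: HIT. Cache (LRU->MRU): [12]
  3. access 9: MISS. Cache (LRU->MRU): [12 9]
  4. access 9: HIT. Cache (LRU->MRU): [12 9]
  5. access 80: MISS, evict 12. Cache (LRU->MRU): [9 80]
  6. access 12: MISS, evict 9. Cache (LRU->MRU): [80 12]
  7. access 12: HIT. Cache (LRU->MRU): [80 12]
  8. access 9: MISS, evict 80. Cache (LRU->MRU): [12 9]
  9. access 9: HIT. Cache (LRU->MRU): [12 9]
  10. access 12: HIT. Cache (LRU->MRU): [9 12]
  11. access 9: HIT. Cache (LRU->MRU): [12 9]
  12. access 12: HIT. Cache (LRU->MRU): [9 12]
  13. access 2: MISS, evict 9. Cache (LRU->MRU): [12 2]
  14. access 12: HIT. Cache (LRU->MRU): [2 12]
  15. access 2: HIT. Cache (LRU->MRU): [12 2]
  16. access 9: MISS, evict 12. Cache (LRU->MRU): [2 9]
  17. access 2: HIT. Cache (LRU->MRU): [9 2]
  18. access 2: HIT. Cache (LRU->MRU): [9 2]
  19. access 80: MISS, evict 9. Cache (LRU->MRU): [2 80]
  20. access 2: HIT. Cache (LRU->MRU): [80 2]
  21. access 12: MISS, evict 80. Cache (LRU->MRU): [2 12]
  22. access 22: MISS, evict 2. Cache (LRU->MRU): [12 22]
  23. access 2: MISS, evict 12. Cache (LRU->MRU): [22 2]
  24. access 9: MISS, evict 22. Cache (LRU->MRU): [2 9]
  25. access 2: HIT. Cache (LRU->MRU): [9 2]
  26. access 2: HIT. Cache (LRU->MRU): [9 2]
  27. access 9: HIT. Cache (LRU->MRU): [2 9]
  28. access 2: HIT. Cache (LRU->MRU): [9 2]
  29. access 9: HIT. Cache (LRU->MRU): [2 9]
  30. access 41: MISS, evict 2. Cache (LRU->MRU): [9 41]
  31. access 9: HIT. Cache (LRU->MRU): [41 9]
  32. access 2: MISS, evict 41. Cache (LRU->MRU): [9 2]
  33. access 9: HIT. Cache (LRU->MRU): [2 9]
  34. access 80: MISS, evict 2. Cache (LRU->MRU): [9 80]
  35. access 41: MISS, evict 9. Cache (LRU->MRU): [80 41]
  36. access 12: MISS, evict 80. Cache (LRU->MRU): [41 12]
  37. access 80: MISS, evict 41. Cache (LRU->MRU): [12 80]
Total: 19 hits, 18 misses, 16 evictions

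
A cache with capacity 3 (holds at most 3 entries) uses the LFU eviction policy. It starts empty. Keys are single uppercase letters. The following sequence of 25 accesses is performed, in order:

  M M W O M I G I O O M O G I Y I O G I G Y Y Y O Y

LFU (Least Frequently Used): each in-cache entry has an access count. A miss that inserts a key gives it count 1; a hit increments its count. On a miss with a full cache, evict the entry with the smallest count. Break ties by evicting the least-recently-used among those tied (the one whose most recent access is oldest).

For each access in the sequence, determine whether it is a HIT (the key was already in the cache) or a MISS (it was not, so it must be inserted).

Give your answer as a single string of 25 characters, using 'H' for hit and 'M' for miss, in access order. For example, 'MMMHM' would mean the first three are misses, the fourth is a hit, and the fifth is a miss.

LFU simulation (capacity=3):
  1. access M: MISS. Cache: [M(c=1)]
  2. access M: HIT, count now 2. Cache: [M(c=2)]
  3. access W: MISS. Cache: [W(c=1) M(c=2)]
  4. access O: MISS. Cache: [W(c=1) O(c=1) M(c=2)]
  5. access M: HIT, count now 3. Cache: [W(c=1) O(c=1) M(c=3)]
  6. access I: MISS, evict W(c=1). Cache: [O(c=1) I(c=1) M(c=3)]
  7. access G: MISS, evict O(c=1). Cache: [I(c=1) G(c=1) M(c=3)]
  8. access I: HIT, count now 2. Cache: [G(c=1) I(c=2) M(c=3)]
  9. access O: MISS, evict G(c=1). Cache: [O(c=1) I(c=2) M(c=3)]
  10. access O: HIT, count now 2. Cache: [I(c=2) O(c=2) M(c=3)]
  11. access M: HIT, count now 4. Cache: [I(c=2) O(c=2) M(c=4)]
  12. access O: HIT, count now 3. Cache: [I(c=2) O(c=3) M(c=4)]
  13. access G: MISS, evict I(c=2). Cache: [G(c=1) O(c=3) M(c=4)]
  14. access I: MISS, evict G(c=1). Cache: [I(c=1) O(c=3) M(c=4)]
  15. access Y: MISS, evict I(c=1). Cache: [Y(c=1) O(c=3) M(c=4)]
  16. access I: MISS, evict Y(c=1). Cache: [I(c=1) O(c=3) M(c=4)]
  17. access O: HIT, count now 4. Cache: [I(c=1) M(c=4) O(c=4)]
  18. access G: MISS, evict I(c=1). Cache: [G(c=1) M(c=4) O(c=4)]
  19. access I: MISS, evict G(c=1). Cache: [I(c=1) M(c=4) O(c=4)]
  20. access G: MISS, evict I(c=1). Cache: [G(c=1) M(c=4) O(c=4)]
  21. access Y: MISS, evict G(c=1). Cache: [Y(c=1) M(c=4) O(c=4)]
  22. access Y: HIT, count now 2. Cache: [Y(c=2) M(c=4) O(c=4)]
  23. access Y: HIT, count now 3. Cache: [Y(c=3) M(c=4) O(c=4)]
  24. access O: HIT, count now 5. Cache: [Y(c=3) M(c=4) O(c=5)]
  25. access Y: HIT, count now 4. Cache: [M(c=4) Y(c=4) O(c=5)]
Total: 11 hits, 14 misses, 11 evictions

Answer: MHMMHMMHMHHHMMMMHMMMMHHHH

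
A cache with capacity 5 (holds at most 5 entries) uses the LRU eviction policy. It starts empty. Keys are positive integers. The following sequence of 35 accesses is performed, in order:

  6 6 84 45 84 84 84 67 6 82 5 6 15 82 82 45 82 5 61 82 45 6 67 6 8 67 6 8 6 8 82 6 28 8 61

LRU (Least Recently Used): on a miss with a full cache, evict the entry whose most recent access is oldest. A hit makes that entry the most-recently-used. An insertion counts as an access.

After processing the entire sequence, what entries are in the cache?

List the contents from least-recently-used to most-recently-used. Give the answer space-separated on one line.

LRU simulation (capacity=5):
  1. access 6: MISS. Cache (LRU->MRU): [6]
  2. access 6: HIT. Cache (LRU->MRU): [6]
  3. access 84: MISS. Cache (LRU->MRU): [6 84]
  4. access 45: MISS. Cache (LRU->MRU): [6 84 45]
  5. access 84: HIT. Cache (LRU->MRU): [6 45 84]
  6. access 84: HIT. Cache (LRU->MRU): [6 45 84]
  7. access 84: HIT. Cache (LRU->MRU): [6 45 84]
  8. access 67: MISS. Cache (LRU->MRU): [6 45 84 67]
  9. access 6: HIT. Cache (LRU->MRU): [45 84 67 6]
  10. access 82: MISS. Cache (LRU->MRU): [45 84 67 6 82]
  11. access 5: MISS, evict 45. Cache (LRU->MRU): [84 67 6 82 5]
  12. access 6: HIT. Cache (LRU->MRU): [84 67 82 5 6]
  13. access 15: MISS, evict 84. Cache (LRU->MRU): [67 82 5 6 15]
  14. access 82: HIT. Cache (LRU->MRU): [67 5 6 15 82]
  15. access 82: HIT. Cache (LRU->MRU): [67 5 6 15 82]
  16. access 45: MISS, evict 67. Cache (LRU->MRU): [5 6 15 82 45]
  17. access 82: HIT. Cache (LRU->MRU): [5 6 15 45 82]
  18. access 5: HIT. Cache (LRU->MRU): [6 15 45 82 5]
  19. access 61: MISS, evict 6. Cache (LRU->MRU): [15 45 82 5 61]
  20. access 82: HIT. Cache (LRU->MRU): [15 45 5 61 82]
  21. access 45: HIT. Cache (LRU->MRU): [15 5 61 82 45]
  22. access 6: MISS, evict 15. Cache (LRU->MRU): [5 61 82 45 6]
  23. access 67: MISS, evict 5. Cache (LRU->MRU): [61 82 45 6 67]
  24. access 6: HIT. Cache (LRU->MRU): [61 82 45 67 6]
  25. access 8: MISS, evict 61. Cache (LRU->MRU): [82 45 67 6 8]
  26. access 67: HIT. Cache (LRU->MRU): [82 45 6 8 67]
  27. access 6: HIT. Cache (LRU->MRU): [82 45 8 67 6]
  28. access 8: HIT. Cache (LRU->MRU): [82 45 67 6 8]
  29. access 6: HIT. Cache (LRU->MRU): [82 45 67 8 6]
  30. access 8: HIT. Cache (LRU->MRU): [82 45 67 6 8]
  31. access 82: HIT. Cache (LRU->MRU): [45 67 6 8 82]
  32. access 6: HIT. Cache (LRU->MRU): [45 67 8 82 6]
  33. access 28: MISS, evict 45. Cache (LRU->MRU): [67 8 82 6 28]
  34. access 8: HIT. Cache (LRU->MRU): [67 82 6 28 8]
  35. access 61: MISS, evict 67. Cache (LRU->MRU): [82 6 28 8 61]
Total: 21 hits, 14 misses, 9 evictions

Answer: 82 6 28 8 61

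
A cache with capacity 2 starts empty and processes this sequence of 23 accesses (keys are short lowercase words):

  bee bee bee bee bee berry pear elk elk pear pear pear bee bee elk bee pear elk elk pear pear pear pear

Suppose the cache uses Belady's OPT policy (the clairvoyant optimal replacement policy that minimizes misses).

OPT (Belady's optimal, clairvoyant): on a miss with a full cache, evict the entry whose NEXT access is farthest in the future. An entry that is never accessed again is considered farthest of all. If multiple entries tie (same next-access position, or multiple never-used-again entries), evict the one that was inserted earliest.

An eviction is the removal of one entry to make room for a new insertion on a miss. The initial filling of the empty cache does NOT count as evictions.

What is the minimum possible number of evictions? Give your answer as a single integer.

Answer: 4

Derivation:
OPT (Belady) simulation (capacity=2):
  1. access bee: MISS. Cache: [bee]
  2. access bee: HIT. Next use of bee: step 3. Cache: [bee]
  3. access bee: HIT. Next use of bee: step 4. Cache: [bee]
  4. access bee: HIT. Next use of bee: step 5. Cache: [bee]
  5. access bee: HIT. Next use of bee: step 13. Cache: [bee]
  6. access berry: MISS. Cache: [bee berry]
  7. access pear: MISS, evict berry (next use: never). Cache: [bee pear]
  8. access elk: MISS, evict bee (next use: step 13). Cache: [pear elk]
  9. access elk: HIT. Next use of elk: step 15. Cache: [pear elk]
  10. access pear: HIT. Next use of pear: step 11. Cache: [pear elk]
  11. access pear: HIT. Next use of pear: step 12. Cache: [pear elk]
  12. access pear: HIT. Next use of pear: step 17. Cache: [pear elk]
  13. access bee: MISS, evict pear (next use: step 17). Cache: [elk bee]
  14. access bee: HIT. Next use of bee: step 16. Cache: [elk bee]
  15. access elk: HIT. Next use of elk: step 18. Cache: [elk bee]
  16. access bee: HIT. Next use of bee: never. Cache: [elk bee]
  17. access pear: MISS, evict bee (next use: never). Cache: [elk pear]
  18. access elk: HIT. Next use of elk: step 19. Cache: [elk pear]
  19. access elk: HIT. Next use of elk: never. Cache: [elk pear]
  20. access pear: HIT. Next use of pear: step 21. Cache: [elk pear]
  21. access pear: HIT. Next use of pear: step 22. Cache: [elk pear]
  22. access pear: HIT. Next use of pear: step 23. Cache: [elk pear]
  23. access pear: HIT. Next use of pear: never. Cache: [elk pear]
Total: 17 hits, 6 misses, 4 evictions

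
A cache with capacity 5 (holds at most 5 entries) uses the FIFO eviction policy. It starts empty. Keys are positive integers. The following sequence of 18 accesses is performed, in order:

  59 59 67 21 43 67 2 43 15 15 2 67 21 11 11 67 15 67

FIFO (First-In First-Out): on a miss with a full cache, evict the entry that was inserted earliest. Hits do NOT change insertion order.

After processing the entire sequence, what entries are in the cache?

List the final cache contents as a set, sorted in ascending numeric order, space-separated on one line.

Answer: 2 11 15 43 67

Derivation:
FIFO simulation (capacity=5):
  1. access 59: MISS. Cache (old->new): [59]
  2. access 59: HIT. Cache (old->new): [59]
  3. access 67: MISS. Cache (old->new): [59 67]
  4. access 21: MISS. Cache (old->new): [59 67 21]
  5. access 43: MISS. Cache (old->new): [59 67 21 43]
  6. access 67: HIT. Cache (old->new): [59 67 21 43]
  7. access 2: MISS. Cache (old->new): [59 67 21 43 2]
  8. access 43: HIT. Cache (old->new): [59 67 21 43 2]
  9. access 15: MISS, evict 59. Cache (old->new): [67 21 43 2 15]
  10. access 15: HIT. Cache (old->new): [67 21 43 2 15]
  11. access 2: HIT. Cache (old->new): [67 21 43 2 15]
  12. access 67: HIT. Cache (old->new): [67 21 43 2 15]
  13. access 21: HIT. Cache (old->new): [67 21 43 2 15]
  14. access 11: MISS, evict 67. Cache (old->new): [21 43 2 15 11]
  15. access 11: HIT. Cache (old->new): [21 43 2 15 11]
  16. access 67: MISS, evict 21. Cache (old->new): [43 2 15 11 67]
  17. access 15: HIT. Cache (old->new): [43 2 15 11 67]
  18. access 67: HIT. Cache (old->new): [43 2 15 11 67]
Total: 10 hits, 8 misses, 3 evictions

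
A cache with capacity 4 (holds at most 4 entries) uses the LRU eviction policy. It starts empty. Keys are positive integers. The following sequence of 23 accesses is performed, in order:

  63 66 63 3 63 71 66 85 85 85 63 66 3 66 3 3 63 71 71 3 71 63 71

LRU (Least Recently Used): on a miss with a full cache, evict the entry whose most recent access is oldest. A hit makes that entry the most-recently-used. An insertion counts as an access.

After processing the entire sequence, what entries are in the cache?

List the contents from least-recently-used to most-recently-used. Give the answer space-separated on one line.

LRU simulation (capacity=4):
  1. access 63: MISS. Cache (LRU->MRU): [63]
  2. access 66: MISS. Cache (LRU->MRU): [63 66]
  3. access 63: HIT. Cache (LRU->MRU): [66 63]
  4. access 3: MISS. Cache (LRU->MRU): [66 63 3]
  5. access 63: HIT. Cache (LRU->MRU): [66 3 63]
  6. access 71: MISS. Cache (LRU->MRU): [66 3 63 71]
  7. access 66: HIT. Cache (LRU->MRU): [3 63 71 66]
  8. access 85: MISS, evict 3. Cache (LRU->MRU): [63 71 66 85]
  9. access 85: HIT. Cache (LRU->MRU): [63 71 66 85]
  10. access 85: HIT. Cache (LRU->MRU): [63 71 66 85]
  11. access 63: HIT. Cache (LRU->MRU): [71 66 85 63]
  12. access 66: HIT. Cache (LRU->MRU): [71 85 63 66]
  13. access 3: MISS, evict 71. Cache (LRU->MRU): [85 63 66 3]
  14. access 66: HIT. Cache (LRU->MRU): [85 63 3 66]
  15. access 3: HIT. Cache (LRU->MRU): [85 63 66 3]
  16. access 3: HIT. Cache (LRU->MRU): [85 63 66 3]
  17. access 63: HIT. Cache (LRU->MRU): [85 66 3 63]
  18. access 71: MISS, evict 85. Cache (LRU->MRU): [66 3 63 71]
  19. access 71: HIT. Cache (LRU->MRU): [66 3 63 71]
  20. access 3: HIT. Cache (LRU->MRU): [66 63 71 3]
  21. access 71: HIT. Cache (LRU->MRU): [66 63 3 71]
  22. access 63: HIT. Cache (LRU->MRU): [66 3 71 63]
  23. access 71: HIT. Cache (LRU->MRU): [66 3 63 71]
Total: 16 hits, 7 misses, 3 evictions

Answer: 66 3 63 71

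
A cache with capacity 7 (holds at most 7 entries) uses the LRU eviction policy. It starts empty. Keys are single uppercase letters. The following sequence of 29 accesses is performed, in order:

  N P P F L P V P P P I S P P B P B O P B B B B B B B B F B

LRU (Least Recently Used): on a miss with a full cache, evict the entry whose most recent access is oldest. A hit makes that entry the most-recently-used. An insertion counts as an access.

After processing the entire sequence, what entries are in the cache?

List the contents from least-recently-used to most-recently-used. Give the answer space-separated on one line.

LRU simulation (capacity=7):
  1. access N: MISS. Cache (LRU->MRU): [N]
  2. access P: MISS. Cache (LRU->MRU): [N P]
  3. access P: HIT. Cache (LRU->MRU): [N P]
  4. access F: MISS. Cache (LRU->MRU): [N P F]
  5. access L: MISS. Cache (LRU->MRU): [N P F L]
  6. access P: HIT. Cache (LRU->MRU): [N F L P]
  7. access V: MISS. Cache (LRU->MRU): [N F L P V]
  8. access P: HIT. Cache (LRU->MRU): [N F L V P]
  9. access P: HIT. Cache (LRU->MRU): [N F L V P]
  10. access P: HIT. Cache (LRU->MRU): [N F L V P]
  11. access I: MISS. Cache (LRU->MRU): [N F L V P I]
  12. access S: MISS. Cache (LRU->MRU): [N F L V P I S]
  13. access P: HIT. Cache (LRU->MRU): [N F L V I S P]
  14. access P: HIT. Cache (LRU->MRU): [N F L V I S P]
  15. access B: MISS, evict N. Cache (LRU->MRU): [F L V I S P B]
  16. access P: HIT. Cache (LRU->MRU): [F L V I S B P]
  17. access B: HIT. Cache (LRU->MRU): [F L V I S P B]
  18. access O: MISS, evict F. Cache (LRU->MRU): [L V I S P B O]
  19. access P: HIT. Cache (LRU->MRU): [L V I S B O P]
  20. access B: HIT. Cache (LRU->MRU): [L V I S O P B]
  21. access B: HIT. Cache (LRU->MRU): [L V I S O P B]
  22. access B: HIT. Cache (LRU->MRU): [L V I S O P B]
  23. access B: HIT. Cache (LRU->MRU): [L V I S O P B]
  24. access B: HIT. Cache (LRU->MRU): [L V I S O P B]
  25. access B: HIT. Cache (LRU->MRU): [L V I S O P B]
  26. access B: HIT. Cache (LRU->MRU): [L V I S O P B]
  27. access B: HIT. Cache (LRU->MRU): [L V I S O P B]
  28. access F: MISS, evict L. Cache (LRU->MRU): [V I S O P B F]
  29. access B: HIT. Cache (LRU->MRU): [V I S O P F B]
Total: 19 hits, 10 misses, 3 evictions

Answer: V I S O P F B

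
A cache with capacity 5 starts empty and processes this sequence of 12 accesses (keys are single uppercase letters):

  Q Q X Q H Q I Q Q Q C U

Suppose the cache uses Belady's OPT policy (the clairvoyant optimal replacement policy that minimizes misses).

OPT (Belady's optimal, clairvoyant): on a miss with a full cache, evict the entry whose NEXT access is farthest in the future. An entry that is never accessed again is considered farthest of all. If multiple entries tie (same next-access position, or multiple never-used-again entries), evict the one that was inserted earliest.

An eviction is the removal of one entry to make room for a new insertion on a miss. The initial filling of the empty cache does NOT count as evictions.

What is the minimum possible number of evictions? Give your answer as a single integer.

Answer: 1

Derivation:
OPT (Belady) simulation (capacity=5):
  1. access Q: MISS. Cache: [Q]
  2. access Q: HIT. Next use of Q: step 4. Cache: [Q]
  3. access X: MISS. Cache: [Q X]
  4. access Q: HIT. Next use of Q: step 6. Cache: [Q X]
  5. access H: MISS. Cache: [Q X H]
  6. access Q: HIT. Next use of Q: step 8. Cache: [Q X H]
  7. access I: MISS. Cache: [Q X H I]
  8. access Q: HIT. Next use of Q: step 9. Cache: [Q X H I]
  9. access Q: HIT. Next use of Q: step 10. Cache: [Q X H I]
  10. access Q: HIT. Next use of Q: never. Cache: [Q X H I]
  11. access C: MISS. Cache: [Q X H I C]
  12. access U: MISS, evict Q (next use: never). Cache: [X H I C U]
Total: 6 hits, 6 misses, 1 evictions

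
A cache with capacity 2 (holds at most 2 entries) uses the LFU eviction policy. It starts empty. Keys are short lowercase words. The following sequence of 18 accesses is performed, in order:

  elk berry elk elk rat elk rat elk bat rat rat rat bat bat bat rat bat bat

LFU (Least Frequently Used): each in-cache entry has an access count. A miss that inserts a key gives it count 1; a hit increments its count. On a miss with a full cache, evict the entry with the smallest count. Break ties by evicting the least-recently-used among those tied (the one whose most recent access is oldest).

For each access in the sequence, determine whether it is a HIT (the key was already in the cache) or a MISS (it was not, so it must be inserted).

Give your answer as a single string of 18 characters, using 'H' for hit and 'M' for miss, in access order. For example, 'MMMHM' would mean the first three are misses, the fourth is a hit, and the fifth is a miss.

Answer: MMHHMHHHMMHHMHHMMH

Derivation:
LFU simulation (capacity=2):
  1. access elk: MISS. Cache: [elk(c=1)]
  2. access berry: MISS. Cache: [elk(c=1) berry(c=1)]
  3. access elk: HIT, count now 2. Cache: [berry(c=1) elk(c=2)]
  4. access elk: HIT, count now 3. Cache: [berry(c=1) elk(c=3)]
  5. access rat: MISS, evict berry(c=1). Cache: [rat(c=1) elk(c=3)]
  6. access elk: HIT, count now 4. Cache: [rat(c=1) elk(c=4)]
  7. access rat: HIT, count now 2. Cache: [rat(c=2) elk(c=4)]
  8. access elk: HIT, count now 5. Cache: [rat(c=2) elk(c=5)]
  9. access bat: MISS, evict rat(c=2). Cache: [bat(c=1) elk(c=5)]
  10. access rat: MISS, evict bat(c=1). Cache: [rat(c=1) elk(c=5)]
  11. access rat: HIT, count now 2. Cache: [rat(c=2) elk(c=5)]
  12. access rat: HIT, count now 3. Cache: [rat(c=3) elk(c=5)]
  13. access bat: MISS, evict rat(c=3). Cache: [bat(c=1) elk(c=5)]
  14. access bat: HIT, count now 2. Cache: [bat(c=2) elk(c=5)]
  15. access bat: HIT, count now 3. Cache: [bat(c=3) elk(c=5)]
  16. access rat: MISS, evict bat(c=3). Cache: [rat(c=1) elk(c=5)]
  17. access bat: MISS, evict rat(c=1). Cache: [bat(c=1) elk(c=5)]
  18. access bat: HIT, count now 2. Cache: [bat(c=2) elk(c=5)]
Total: 10 hits, 8 misses, 6 evictions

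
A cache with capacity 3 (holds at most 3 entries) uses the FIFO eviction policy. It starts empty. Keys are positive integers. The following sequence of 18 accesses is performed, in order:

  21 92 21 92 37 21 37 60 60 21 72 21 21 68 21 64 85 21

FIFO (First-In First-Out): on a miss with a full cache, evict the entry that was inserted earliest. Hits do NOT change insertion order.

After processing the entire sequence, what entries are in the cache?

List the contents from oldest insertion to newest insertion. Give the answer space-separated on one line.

FIFO simulation (capacity=3):
  1. access 21: MISS. Cache (old->new): [21]
  2. access 92: MISS. Cache (old->new): [21 92]
  3. access 21: HIT. Cache (old->new): [21 92]
  4. access 92: HIT. Cache (old->new): [21 92]
  5. access 37: MISS. Cache (old->new): [21 92 37]
  6. access 21: HIT. Cache (old->new): [21 92 37]
  7. access 37: HIT. Cache (old->new): [21 92 37]
  8. access 60: MISS, evict 21. Cache (old->new): [92 37 60]
  9. access 60: HIT. Cache (old->new): [92 37 60]
  10. access 21: MISS, evict 92. Cache (old->new): [37 60 21]
  11. access 72: MISS, evict 37. Cache (old->new): [60 21 72]
  12. access 21: HIT. Cache (old->new): [60 21 72]
  13. access 21: HIT. Cache (old->new): [60 21 72]
  14. access 68: MISS, evict 60. Cache (old->new): [21 72 68]
  15. access 21: HIT. Cache (old->new): [21 72 68]
  16. access 64: MISS, evict 21. Cache (old->new): [72 68 64]
  17. access 85: MISS, evict 72. Cache (old->new): [68 64 85]
  18. access 21: MISS, evict 68. Cache (old->new): [64 85 21]
Total: 8 hits, 10 misses, 7 evictions

Answer: 64 85 21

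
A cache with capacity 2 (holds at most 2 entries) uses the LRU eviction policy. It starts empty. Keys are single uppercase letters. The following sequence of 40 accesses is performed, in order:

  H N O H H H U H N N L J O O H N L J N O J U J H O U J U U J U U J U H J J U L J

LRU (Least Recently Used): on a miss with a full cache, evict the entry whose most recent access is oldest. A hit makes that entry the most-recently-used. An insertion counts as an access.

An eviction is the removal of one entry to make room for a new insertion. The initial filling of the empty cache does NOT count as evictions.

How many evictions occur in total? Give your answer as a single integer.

Answer: 24

Derivation:
LRU simulation (capacity=2):
  1. access H: MISS. Cache (LRU->MRU): [H]
  2. access N: MISS. Cache (LRU->MRU): [H N]
  3. access O: MISS, evict H. Cache (LRU->MRU): [N O]
  4. access H: MISS, evict N. Cache (LRU->MRU): [O H]
  5. access H: HIT. Cache (LRU->MRU): [O H]
  6. access H: HIT. Cache (LRU->MRU): [O H]
  7. access U: MISS, evict O. Cache (LRU->MRU): [H U]
  8. access H: HIT. Cache (LRU->MRU): [U H]
  9. access N: MISS, evict U. Cache (LRU->MRU): [H N]
  10. access N: HIT. Cache (LRU->MRU): [H N]
  11. access L: MISS, evict H. Cache (LRU->MRU): [N L]
  12. access J: MISS, evict N. Cache (LRU->MRU): [L J]
  13. access O: MISS, evict L. Cache (LRU->MRU): [J O]
  14. access O: HIT. Cache (LRU->MRU): [J O]
  15. access H: MISS, evict J. Cache (LRU->MRU): [O H]
  16. access N: MISS, evict O. Cache (LRU->MRU): [H N]
  17. access L: MISS, evict H. Cache (LRU->MRU): [N L]
  18. access J: MISS, evict N. Cache (LRU->MRU): [L J]
  19. access N: MISS, evict L. Cache (LRU->MRU): [J N]
  20. access O: MISS, evict J. Cache (LRU->MRU): [N O]
  21. access J: MISS, evict N. Cache (LRU->MRU): [O J]
  22. access U: MISS, evict O. Cache (LRU->MRU): [J U]
  23. access J: HIT. Cache (LRU->MRU): [U J]
  24. access H: MISS, evict U. Cache (LRU->MRU): [J H]
  25. access O: MISS, evict J. Cache (LRU->MRU): [H O]
  26. access U: MISS, evict H. Cache (LRU->MRU): [O U]
  27. access J: MISS, evict O. Cache (LRU->MRU): [U J]
  28. access U: HIT. Cache (LRU->MRU): [J U]
  29. access U: HIT. Cache (LRU->MRU): [J U]
  30. access J: HIT. Cache (LRU->MRU): [U J]
  31. access U: HIT. Cache (LRU->MRU): [J U]
  32. access U: HIT. Cache (LRU->MRU): [J U]
  33. access J: HIT. Cache (LRU->MRU): [U J]
  34. access U: HIT. Cache (LRU->MRU): [J U]
  35. access H: MISS, evict J. Cache (LRU->MRU): [U H]
  36. access J: MISS, evict U. Cache (LRU->MRU): [H J]
  37. access J: HIT. Cache (LRU->MRU): [H J]
  38. access U: MISS, evict H. Cache (LRU->MRU): [J U]
  39. access L: MISS, evict J. Cache (LRU->MRU): [U L]
  40. access J: MISS, evict U. Cache (LRU->MRU): [L J]
Total: 14 hits, 26 misses, 24 evictions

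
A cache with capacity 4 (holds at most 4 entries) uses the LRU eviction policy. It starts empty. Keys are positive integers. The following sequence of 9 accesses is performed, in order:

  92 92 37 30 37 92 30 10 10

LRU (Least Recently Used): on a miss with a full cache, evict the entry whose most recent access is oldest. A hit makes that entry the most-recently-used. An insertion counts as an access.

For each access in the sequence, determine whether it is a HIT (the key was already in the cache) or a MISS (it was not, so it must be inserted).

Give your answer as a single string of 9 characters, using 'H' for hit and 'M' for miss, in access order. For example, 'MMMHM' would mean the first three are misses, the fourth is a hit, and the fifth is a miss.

LRU simulation (capacity=4):
  1. access 92: MISS. Cache (LRU->MRU): [92]
  2. access 92: HIT. Cache (LRU->MRU): [92]
  3. access 37: MISS. Cache (LRU->MRU): [92 37]
  4. access 30: MISS. Cache (LRU->MRU): [92 37 30]
  5. access 37: HIT. Cache (LRU->MRU): [92 30 37]
  6. access 92: HIT. Cache (LRU->MRU): [30 37 92]
  7. access 30: HIT. Cache (LRU->MRU): [37 92 30]
  8. access 10: MISS. Cache (LRU->MRU): [37 92 30 10]
  9. access 10: HIT. Cache (LRU->MRU): [37 92 30 10]
Total: 5 hits, 4 misses, 0 evictions

Answer: MHMMHHHMH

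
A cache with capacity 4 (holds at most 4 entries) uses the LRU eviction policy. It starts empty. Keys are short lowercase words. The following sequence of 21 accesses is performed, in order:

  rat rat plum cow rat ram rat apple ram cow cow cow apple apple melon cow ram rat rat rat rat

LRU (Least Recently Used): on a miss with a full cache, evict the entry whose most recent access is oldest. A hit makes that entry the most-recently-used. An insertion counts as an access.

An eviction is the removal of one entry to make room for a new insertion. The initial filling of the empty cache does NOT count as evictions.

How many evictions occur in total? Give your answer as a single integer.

Answer: 3

Derivation:
LRU simulation (capacity=4):
  1. access rat: MISS. Cache (LRU->MRU): [rat]
  2. access rat: HIT. Cache (LRU->MRU): [rat]
  3. access plum: MISS. Cache (LRU->MRU): [rat plum]
  4. access cow: MISS. Cache (LRU->MRU): [rat plum cow]
  5. access rat: HIT. Cache (LRU->MRU): [plum cow rat]
  6. access ram: MISS. Cache (LRU->MRU): [plum cow rat ram]
  7. access rat: HIT. Cache (LRU->MRU): [plum cow ram rat]
  8. access apple: MISS, evict plum. Cache (LRU->MRU): [cow ram rat apple]
  9. access ram: HIT. Cache (LRU->MRU): [cow rat apple ram]
  10. access cow: HIT. Cache (LRU->MRU): [rat apple ram cow]
  11. access cow: HIT. Cache (LRU->MRU): [rat apple ram cow]
  12. access cow: HIT. Cache (LRU->MRU): [rat apple ram cow]
  13. access apple: HIT. Cache (LRU->MRU): [rat ram cow apple]
  14. access apple: HIT. Cache (LRU->MRU): [rat ram cow apple]
  15. access melon: MISS, evict rat. Cache (LRU->MRU): [ram cow apple melon]
  16. access cow: HIT. Cache (LRU->MRU): [ram apple melon cow]
  17. access ram: HIT. Cache (LRU->MRU): [apple melon cow ram]
  18. access rat: MISS, evict apple. Cache (LRU->MRU): [melon cow ram rat]
  19. access rat: HIT. Cache (LRU->MRU): [melon cow ram rat]
  20. access rat: HIT. Cache (LRU->MRU): [melon cow ram rat]
  21. access rat: HIT. Cache (LRU->MRU): [melon cow ram rat]
Total: 14 hits, 7 misses, 3 evictions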